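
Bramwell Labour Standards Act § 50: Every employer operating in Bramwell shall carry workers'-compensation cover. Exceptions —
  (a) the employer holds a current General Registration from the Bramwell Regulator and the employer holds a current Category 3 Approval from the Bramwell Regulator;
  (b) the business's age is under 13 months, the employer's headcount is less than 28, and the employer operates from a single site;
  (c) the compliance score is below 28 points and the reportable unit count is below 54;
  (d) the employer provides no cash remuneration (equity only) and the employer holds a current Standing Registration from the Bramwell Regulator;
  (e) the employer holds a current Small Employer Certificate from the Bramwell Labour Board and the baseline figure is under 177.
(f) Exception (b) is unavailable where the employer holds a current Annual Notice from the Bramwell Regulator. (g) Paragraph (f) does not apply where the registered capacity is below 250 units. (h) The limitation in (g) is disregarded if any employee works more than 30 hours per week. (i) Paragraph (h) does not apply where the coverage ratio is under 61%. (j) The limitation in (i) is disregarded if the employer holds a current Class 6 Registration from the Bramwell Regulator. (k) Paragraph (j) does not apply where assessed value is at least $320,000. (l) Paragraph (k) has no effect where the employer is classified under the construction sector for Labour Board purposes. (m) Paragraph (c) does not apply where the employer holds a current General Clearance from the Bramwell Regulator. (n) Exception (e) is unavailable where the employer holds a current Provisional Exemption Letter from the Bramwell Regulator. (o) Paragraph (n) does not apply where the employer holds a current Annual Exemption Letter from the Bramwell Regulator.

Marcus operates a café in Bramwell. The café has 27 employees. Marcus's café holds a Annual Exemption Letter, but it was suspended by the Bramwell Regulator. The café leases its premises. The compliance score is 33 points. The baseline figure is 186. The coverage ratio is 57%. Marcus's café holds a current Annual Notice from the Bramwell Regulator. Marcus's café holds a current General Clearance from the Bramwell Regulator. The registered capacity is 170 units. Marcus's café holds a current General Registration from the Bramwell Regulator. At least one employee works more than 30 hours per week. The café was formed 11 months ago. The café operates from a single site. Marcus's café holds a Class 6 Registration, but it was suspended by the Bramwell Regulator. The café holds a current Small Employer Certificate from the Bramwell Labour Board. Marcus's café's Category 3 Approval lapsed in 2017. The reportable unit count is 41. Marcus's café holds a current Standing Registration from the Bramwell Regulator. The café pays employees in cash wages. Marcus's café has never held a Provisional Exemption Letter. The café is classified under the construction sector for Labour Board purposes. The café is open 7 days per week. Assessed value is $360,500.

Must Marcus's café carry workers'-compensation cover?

No — exception (b) applies; Marcus's café is not required to carry workers'-compensation cover.

Exception (a) requires that the employer holds a current Category 3 Approval from the Bramwell Regulator; but no current Category 3 Approval is held, so (a) is unavailable.
All of (b)'s requirements are met (the business's age is 11 months, under the 13 months limit; the employer's headcount is 27, less than the 28 limit; the employer operates from a single site). Applying paragraphs (f)–(l): (f) would limit (b) — a current Annual Notice is held — but (g) sets (f) aside: (g) operates against (f): the registered capacity is 170 units, below the 250 units limit. (h) operates (at least one employee exceeds 30 hours/week), but is itself disapplied by (i): (i) is engaged — the coverage ratio is 57%, under the 61% limit. (j) is inapplicable (the Class 6 Registration is not current), so (i) stands. (b) remains available.
Exception (c) requires that the compliance score is below 28 points; but the compliance score is 33 points, not below 28 points, so (c) is unavailable.
Exception (d) requires that the employer provides no cash remuneration (equity only); but employees are paid cash wages, so (d) is unavailable.
Exception (e) requires that the baseline figure is under 177; but the baseline figure is 186, not under 177, so (e) is unavailable.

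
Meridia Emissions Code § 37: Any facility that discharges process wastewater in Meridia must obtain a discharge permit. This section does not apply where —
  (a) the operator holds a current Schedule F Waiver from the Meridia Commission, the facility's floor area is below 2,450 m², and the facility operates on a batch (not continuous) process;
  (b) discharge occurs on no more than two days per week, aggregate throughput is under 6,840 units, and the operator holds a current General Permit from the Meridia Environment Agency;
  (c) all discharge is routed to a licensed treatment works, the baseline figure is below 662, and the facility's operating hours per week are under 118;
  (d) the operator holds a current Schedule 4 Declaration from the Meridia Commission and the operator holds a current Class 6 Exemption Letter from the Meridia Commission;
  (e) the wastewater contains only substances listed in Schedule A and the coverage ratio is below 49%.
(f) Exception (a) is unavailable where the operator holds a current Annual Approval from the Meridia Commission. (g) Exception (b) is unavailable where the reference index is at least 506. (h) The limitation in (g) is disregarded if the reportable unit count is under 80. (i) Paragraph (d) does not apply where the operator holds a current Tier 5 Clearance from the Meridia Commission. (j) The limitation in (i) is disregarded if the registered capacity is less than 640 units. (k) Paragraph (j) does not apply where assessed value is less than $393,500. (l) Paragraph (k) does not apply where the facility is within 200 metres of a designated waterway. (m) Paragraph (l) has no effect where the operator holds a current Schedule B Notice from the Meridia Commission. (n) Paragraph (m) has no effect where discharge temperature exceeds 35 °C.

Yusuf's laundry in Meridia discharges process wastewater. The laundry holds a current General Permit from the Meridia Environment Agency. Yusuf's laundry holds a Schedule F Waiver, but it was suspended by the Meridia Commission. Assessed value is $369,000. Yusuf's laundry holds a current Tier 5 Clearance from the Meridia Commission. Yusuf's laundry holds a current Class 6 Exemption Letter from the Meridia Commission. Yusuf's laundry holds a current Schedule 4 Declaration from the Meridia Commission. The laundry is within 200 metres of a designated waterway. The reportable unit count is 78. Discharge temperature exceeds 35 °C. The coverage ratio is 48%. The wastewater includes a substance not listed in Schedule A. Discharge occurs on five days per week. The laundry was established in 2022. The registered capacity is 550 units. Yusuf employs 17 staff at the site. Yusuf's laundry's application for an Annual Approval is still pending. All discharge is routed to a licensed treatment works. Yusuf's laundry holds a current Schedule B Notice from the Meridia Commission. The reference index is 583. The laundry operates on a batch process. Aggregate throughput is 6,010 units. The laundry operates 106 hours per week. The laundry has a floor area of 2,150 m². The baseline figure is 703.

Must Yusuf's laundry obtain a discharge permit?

No — exception (d) applies; Yusuf's laundry is not required to obtain a discharge permit.

Exception (a) requires that the operator holds a current Schedule F Waiver from the Meridia Commission; but the Schedule F Waiver is not current, so (a) is unavailable.
Exception (b) does not apply: discharge occurs on five days per week.
Exception (c) does not apply: the baseline figure is 703, not below 662.
Exception (d) is satisfied on its face — a current Schedule 4 Declaration is held; a current Class 6 Exemption Letter is held. Applying paragraphs (i)–(n): (i) operates (a current Tier 5 Clearance is held), but is overridden by (j): (j) applies — the registered capacity is 550 units, less than the 640 units limit. (k) operates (assessed value is $369,000, less than the $393,500 limit), but is displaced by (l): (l) is triggered — the laundry is within 200 m of a designated waterway. (m) is engaged (a current Schedule B Notice is held), but yields to (n): (n) operates against (m): discharge temperature exceeds 35 °C. Exception (d) stands.
Exception (e) does not apply: the wastewater includes a non-Schedule-A substance.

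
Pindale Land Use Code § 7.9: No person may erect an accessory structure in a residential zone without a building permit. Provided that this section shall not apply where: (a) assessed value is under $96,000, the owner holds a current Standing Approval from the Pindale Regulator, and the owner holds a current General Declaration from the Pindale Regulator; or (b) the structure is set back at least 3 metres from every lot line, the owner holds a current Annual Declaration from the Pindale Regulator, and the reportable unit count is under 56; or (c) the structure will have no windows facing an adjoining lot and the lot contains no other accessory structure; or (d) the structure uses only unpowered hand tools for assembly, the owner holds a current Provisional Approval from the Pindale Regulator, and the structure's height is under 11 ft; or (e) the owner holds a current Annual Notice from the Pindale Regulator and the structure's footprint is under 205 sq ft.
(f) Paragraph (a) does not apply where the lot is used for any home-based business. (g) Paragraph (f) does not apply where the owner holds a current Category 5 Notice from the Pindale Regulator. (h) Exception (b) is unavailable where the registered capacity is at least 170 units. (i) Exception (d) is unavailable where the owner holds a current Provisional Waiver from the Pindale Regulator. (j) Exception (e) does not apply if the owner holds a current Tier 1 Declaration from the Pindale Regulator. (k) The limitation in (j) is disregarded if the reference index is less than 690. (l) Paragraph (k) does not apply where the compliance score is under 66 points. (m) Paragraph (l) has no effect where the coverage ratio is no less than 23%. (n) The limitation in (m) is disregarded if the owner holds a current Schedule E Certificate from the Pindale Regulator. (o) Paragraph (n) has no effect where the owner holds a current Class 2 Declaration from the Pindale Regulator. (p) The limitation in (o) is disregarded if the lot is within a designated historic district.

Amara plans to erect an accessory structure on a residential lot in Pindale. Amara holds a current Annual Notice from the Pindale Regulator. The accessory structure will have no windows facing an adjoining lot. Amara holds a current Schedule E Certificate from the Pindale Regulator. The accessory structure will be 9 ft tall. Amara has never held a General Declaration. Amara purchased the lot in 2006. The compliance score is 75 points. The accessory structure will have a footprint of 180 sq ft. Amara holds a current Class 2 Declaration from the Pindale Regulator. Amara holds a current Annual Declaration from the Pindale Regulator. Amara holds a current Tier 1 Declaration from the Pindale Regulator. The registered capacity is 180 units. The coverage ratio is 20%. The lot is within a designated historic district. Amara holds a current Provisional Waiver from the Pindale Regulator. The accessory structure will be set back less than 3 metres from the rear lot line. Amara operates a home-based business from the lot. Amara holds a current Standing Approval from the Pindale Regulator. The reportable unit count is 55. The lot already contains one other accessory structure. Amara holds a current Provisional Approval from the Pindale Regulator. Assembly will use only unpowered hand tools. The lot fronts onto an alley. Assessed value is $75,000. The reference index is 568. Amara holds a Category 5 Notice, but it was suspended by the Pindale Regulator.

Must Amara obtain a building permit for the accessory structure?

Exception (a) requires that the owner holds a current General Declaration from the Pindale Regulator; but the General Declaration is not current, so (a) is unavailable.
Exception (b) requires that the structure is set back at least 3 metres from every lot line; but the rear setback is under 3 m, so (b) is unavailable.
Exception (c) fails — the lot already has another accessory structure.
Exception (d)'s conditions are all satisfied: assembly uses only hand tools; a current Provisional Approval is held; the structure's height is 9 ft, under the 11 ft limit. However, paragraph (i) must be considered: (i) operates against (d): a current Provisional Waiver is held. So (d) is unavailable.
All of (e)'s requirements are met (a current Annual Notice is held; the structure's footprint is 180 sq ft, under the 205 sq ft limit). As to paragraphs (j)–(p): (j) is engaged (a current Tier 1 Declaration is held), but is itself disapplied by (k): (k) operates against (j): the reference index is 568, less than the 690 limit. (l), which would lift (k), is not triggered — the compliance score is 75 points, not under 66 points. Exception (e) stands.

No — exception (e) applies; Amara does not need a building permit.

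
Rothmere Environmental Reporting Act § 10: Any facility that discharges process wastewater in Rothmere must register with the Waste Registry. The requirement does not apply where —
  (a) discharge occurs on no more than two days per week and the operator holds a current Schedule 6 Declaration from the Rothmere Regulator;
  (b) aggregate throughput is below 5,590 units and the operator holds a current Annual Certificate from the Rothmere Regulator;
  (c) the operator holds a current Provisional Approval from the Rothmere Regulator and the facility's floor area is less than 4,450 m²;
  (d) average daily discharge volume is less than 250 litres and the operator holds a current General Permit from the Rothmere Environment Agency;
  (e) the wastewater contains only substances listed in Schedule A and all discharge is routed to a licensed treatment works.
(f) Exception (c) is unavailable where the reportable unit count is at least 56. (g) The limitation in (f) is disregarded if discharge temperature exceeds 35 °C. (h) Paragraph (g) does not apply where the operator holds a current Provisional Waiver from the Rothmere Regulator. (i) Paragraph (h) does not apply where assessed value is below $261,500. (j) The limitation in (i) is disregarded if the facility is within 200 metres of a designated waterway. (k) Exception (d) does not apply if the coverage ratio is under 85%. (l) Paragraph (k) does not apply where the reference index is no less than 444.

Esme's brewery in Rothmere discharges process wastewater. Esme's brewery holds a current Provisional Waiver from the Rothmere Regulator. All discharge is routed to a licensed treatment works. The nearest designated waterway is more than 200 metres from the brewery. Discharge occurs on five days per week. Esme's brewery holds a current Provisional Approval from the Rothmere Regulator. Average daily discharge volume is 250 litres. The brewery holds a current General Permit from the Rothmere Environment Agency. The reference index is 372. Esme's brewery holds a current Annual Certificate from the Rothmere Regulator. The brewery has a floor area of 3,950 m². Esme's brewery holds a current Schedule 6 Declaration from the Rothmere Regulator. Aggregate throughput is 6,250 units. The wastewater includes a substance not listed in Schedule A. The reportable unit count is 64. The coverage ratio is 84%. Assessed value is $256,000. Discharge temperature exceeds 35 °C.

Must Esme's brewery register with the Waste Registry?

Exception (a) fails — discharge occurs on five days per week.
Exception (b) does not apply: aggregate throughput is 6,250 units, not below 5,590 units.
Exception (c)'s conditions are all satisfied: a current Provisional Approval is held; the facility's floor area is 3,950 m², less than the 4,450 m² limit. As to paragraphs (f)–(j): (f) applies (the reportable unit count is 64, meeting the 56 threshold), but is itself disapplied by (g): (g) operates against (f): discharge temperature exceeds 35 °C. (h) operates (a current Provisional Waiver is held), but is set aside by (i): (i) operates against (h): assessed value is $256,000, below the $261,500 limit. (j) is not engaged (the brewery is more than 200 m from any designated waterway), so (i) stands. (c) remains available.
Exception (d) does not apply: average daily discharge volume is 250 litres, not less than 250 litres.
Exception (e) does not apply: the wastewater includes a non-Schedule-A substance.

No — exception (c) applies; Esme's brewery is not required to register with the Waste Registry.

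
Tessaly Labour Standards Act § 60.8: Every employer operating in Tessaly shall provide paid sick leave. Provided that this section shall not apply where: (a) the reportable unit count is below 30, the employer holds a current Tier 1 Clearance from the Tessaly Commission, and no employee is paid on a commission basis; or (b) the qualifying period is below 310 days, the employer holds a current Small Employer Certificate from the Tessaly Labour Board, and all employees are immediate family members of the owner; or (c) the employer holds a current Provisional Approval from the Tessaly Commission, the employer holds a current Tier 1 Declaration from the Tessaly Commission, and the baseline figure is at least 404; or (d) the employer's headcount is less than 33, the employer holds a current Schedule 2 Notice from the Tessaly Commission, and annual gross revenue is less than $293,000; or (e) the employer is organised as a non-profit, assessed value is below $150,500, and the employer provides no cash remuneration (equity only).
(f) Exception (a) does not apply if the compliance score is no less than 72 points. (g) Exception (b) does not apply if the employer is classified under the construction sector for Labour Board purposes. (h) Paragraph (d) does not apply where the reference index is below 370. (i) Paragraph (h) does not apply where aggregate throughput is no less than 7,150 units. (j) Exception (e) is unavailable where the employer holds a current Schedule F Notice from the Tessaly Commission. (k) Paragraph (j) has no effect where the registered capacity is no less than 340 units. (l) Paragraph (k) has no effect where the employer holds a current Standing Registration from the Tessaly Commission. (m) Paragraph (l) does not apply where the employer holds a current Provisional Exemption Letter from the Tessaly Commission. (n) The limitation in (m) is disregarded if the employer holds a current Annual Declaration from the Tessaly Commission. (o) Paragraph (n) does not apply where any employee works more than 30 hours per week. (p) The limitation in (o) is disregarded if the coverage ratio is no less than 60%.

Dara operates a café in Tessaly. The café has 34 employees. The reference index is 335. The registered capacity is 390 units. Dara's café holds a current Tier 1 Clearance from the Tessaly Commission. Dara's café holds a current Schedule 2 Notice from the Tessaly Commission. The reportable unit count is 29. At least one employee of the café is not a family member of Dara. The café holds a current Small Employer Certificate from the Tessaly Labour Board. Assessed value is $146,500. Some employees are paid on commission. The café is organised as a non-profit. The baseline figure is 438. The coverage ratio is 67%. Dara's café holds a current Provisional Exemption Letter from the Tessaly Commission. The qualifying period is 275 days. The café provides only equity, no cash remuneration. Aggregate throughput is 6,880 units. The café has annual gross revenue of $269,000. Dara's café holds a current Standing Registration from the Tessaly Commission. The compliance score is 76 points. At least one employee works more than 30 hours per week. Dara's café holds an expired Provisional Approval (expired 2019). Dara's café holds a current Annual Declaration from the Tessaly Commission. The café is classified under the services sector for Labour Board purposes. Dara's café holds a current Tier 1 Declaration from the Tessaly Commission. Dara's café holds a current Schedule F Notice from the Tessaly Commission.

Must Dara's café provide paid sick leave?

Exception (a) does not apply: some employees are paid on commission.
Exception (b) does not apply: at least one employee is not a family member.
Exception (c) fails — there is no Provisional Approval in force.
Exception (d) requires that the employer's headcount is less than 33; but the employer's headcount is 34, not less than 33, so (d) is unavailable.
Exception (e) is satisfied on its face — the employer is a non-profit; assessed value is $146,500, below the $150,500 limit; remuneration is equity-only. Turning to paragraphs (j)–(p): (j) operates against (e): a current Schedule F Notice is held. (k) would limit (j) — the registered capacity is 390 units, meeting the 340 units threshold — but (l) sets (k) aside: (l) operates against (k): a current Standing Registration is held. (m) would limit (l) — a current Provisional Exemption Letter is held — but (n) sets (m) aside: (n) operates against (m): a current Annual Declaration is held. (o) would limit (n) — at least one employee exceeds 30 hours/week — but (p) sets (o) aside: (p) operates against (o): the coverage ratio is 67%, meeting the 60% threshold. Exception (e) does not apply.
No exception displaces § 60.8.

Yes — Dara's café must provide paid sick leave.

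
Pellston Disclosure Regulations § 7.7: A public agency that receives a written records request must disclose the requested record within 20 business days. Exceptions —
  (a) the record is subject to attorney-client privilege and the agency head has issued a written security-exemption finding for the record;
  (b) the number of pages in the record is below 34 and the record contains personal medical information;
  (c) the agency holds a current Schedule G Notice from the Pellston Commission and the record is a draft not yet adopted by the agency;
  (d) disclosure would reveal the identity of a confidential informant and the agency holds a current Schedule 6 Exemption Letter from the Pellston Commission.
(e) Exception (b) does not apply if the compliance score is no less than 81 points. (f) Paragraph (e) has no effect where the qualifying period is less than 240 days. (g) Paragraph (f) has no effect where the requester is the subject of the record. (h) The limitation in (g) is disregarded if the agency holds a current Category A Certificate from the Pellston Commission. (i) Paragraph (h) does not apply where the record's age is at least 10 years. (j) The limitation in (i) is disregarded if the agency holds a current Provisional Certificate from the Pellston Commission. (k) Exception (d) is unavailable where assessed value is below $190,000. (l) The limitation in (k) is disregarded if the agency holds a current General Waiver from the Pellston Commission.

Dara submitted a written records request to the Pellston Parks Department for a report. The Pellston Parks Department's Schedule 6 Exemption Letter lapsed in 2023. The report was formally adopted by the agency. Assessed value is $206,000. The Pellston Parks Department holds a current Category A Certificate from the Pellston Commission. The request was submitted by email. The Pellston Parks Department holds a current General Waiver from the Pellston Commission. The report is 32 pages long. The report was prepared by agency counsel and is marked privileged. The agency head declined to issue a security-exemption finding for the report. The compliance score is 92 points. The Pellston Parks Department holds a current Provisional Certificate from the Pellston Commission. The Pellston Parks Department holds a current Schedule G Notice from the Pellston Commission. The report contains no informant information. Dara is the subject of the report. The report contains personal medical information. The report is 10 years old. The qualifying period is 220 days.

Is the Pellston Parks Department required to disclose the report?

No — exception (b) applies; the Pellston Parks Department is not required to disclose the report.

Exception (a) does not apply: the agency head declined to issue a security-exemption finding.
All of (b)'s requirements are met (the number of pages in the record is 32, below the 34 limit; the report contains personal medical information). Applying paragraphs (e)–(j): (e) would limit (b) — the compliance score is 92 points, meeting the 81 points threshold — but (f) sets (e) aside: (f) applies — the qualifying period is 220 days, less than the 240 days limit. (g) would limit (f) — Dara is the subject of the report — but (h) sets (g) aside: (h) operates against (g): a current Category A Certificate is held. (i) would limit (h) — the record's age is 10 years, meeting the 10 years threshold — but (j) sets (i) aside: (j) operates against (i): a current Provisional Certificate is held. Exception (b) stands.
Exception (c) does not apply: the report has been formally adopted.
Exception (d) requires that disclosure would reveal the identity of a confidential informant; but the report contains no informant information, so (d) is unavailable.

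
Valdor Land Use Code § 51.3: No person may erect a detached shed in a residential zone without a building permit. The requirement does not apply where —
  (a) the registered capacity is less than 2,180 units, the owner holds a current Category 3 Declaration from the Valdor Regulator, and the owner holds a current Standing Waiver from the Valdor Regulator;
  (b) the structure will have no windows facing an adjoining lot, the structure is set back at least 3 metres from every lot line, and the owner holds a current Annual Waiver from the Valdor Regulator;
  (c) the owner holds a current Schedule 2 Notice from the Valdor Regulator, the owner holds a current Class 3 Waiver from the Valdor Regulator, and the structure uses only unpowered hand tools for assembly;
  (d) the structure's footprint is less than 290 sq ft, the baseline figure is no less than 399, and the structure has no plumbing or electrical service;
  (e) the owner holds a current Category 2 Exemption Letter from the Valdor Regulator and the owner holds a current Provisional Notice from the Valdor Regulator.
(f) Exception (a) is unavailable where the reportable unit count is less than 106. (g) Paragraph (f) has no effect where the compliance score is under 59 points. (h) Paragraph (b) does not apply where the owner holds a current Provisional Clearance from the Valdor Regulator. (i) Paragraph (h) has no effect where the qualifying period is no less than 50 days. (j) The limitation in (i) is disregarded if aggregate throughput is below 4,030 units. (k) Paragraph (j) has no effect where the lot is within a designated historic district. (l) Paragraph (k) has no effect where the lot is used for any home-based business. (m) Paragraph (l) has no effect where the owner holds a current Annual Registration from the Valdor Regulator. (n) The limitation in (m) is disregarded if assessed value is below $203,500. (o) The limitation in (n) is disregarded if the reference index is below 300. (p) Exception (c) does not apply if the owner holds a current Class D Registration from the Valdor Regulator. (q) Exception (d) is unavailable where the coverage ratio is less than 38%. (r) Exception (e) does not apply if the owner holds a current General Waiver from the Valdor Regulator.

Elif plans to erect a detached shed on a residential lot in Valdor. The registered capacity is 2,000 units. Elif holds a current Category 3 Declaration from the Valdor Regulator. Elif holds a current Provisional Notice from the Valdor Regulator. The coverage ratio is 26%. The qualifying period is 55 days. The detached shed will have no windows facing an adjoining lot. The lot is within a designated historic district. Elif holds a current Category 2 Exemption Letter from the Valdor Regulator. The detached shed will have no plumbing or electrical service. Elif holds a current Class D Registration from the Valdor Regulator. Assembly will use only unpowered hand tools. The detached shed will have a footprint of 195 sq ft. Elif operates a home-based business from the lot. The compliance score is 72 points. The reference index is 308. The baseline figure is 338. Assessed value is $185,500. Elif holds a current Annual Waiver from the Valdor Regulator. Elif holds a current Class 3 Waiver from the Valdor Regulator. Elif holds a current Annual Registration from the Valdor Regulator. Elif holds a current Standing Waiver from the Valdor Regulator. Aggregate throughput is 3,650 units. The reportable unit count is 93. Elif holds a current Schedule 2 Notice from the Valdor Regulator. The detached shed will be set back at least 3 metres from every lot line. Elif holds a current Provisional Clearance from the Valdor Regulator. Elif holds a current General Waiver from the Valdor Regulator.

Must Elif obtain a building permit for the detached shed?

Yes — Elif must obtain a building permit.

Exception (a): the registered capacity is 2,000 units, less than the 2,180 units limit; a current Category 3 Declaration is held; a current Standing Waiver is held — every condition holds. However, paragraphs (f)–(g) must be considered: (f) applies — the reportable unit count is 93, less than the 106 limit. (g), which would lift (f), is not triggered — the compliance score is 72 points, not under 59 points. So (a) is unavailable.
Exception (b): no windows face an adjoining lot; the setback is at least 3 m on every side; a current Annual Waiver is held — every condition holds. But: (h) operates against (b): a current Provisional Clearance is held. (i) would limit (h) — the qualifying period is 55 days, meeting the 50 days threshold — but (j) sets (i) aside: (j) operates against (i): aggregate throughput is 3,650 units, below the 4,030 units limit. (k) would limit (j) — the lot is in a historic district — but (l) sets (k) aside: (l) operates against (k): a home-based business operates on the lot. (m) would limit (l) — a current Annual Registration is held — but (n) sets (m) aside: (n) operates against (m): assessed value is $185,500, below the $203,500 limit. (o) is not engaged (the reference index is 308, not below 300), so (n) stands. Exception (b) does not apply.
Exception (c)'s conditions are all satisfied: a current Schedule 2 Notice is held; a current Class 3 Waiver is held; assembly uses only hand tools. Turning to paragraph (p): (p) operates against (c): a current Class D Registration is held. Exception (c) does not apply.
Exception (d) does not apply: the baseline figure is 338, short of 399.
Exception (e)'s conditions are all satisfied: a current Category 2 Exemption Letter is held; a current Provisional Notice is held. Turning to paragraph (r): (r) operates against (e): a current General Waiver is held. Exception (e) does not apply.
No exception is made out. Elif falls within the general rule.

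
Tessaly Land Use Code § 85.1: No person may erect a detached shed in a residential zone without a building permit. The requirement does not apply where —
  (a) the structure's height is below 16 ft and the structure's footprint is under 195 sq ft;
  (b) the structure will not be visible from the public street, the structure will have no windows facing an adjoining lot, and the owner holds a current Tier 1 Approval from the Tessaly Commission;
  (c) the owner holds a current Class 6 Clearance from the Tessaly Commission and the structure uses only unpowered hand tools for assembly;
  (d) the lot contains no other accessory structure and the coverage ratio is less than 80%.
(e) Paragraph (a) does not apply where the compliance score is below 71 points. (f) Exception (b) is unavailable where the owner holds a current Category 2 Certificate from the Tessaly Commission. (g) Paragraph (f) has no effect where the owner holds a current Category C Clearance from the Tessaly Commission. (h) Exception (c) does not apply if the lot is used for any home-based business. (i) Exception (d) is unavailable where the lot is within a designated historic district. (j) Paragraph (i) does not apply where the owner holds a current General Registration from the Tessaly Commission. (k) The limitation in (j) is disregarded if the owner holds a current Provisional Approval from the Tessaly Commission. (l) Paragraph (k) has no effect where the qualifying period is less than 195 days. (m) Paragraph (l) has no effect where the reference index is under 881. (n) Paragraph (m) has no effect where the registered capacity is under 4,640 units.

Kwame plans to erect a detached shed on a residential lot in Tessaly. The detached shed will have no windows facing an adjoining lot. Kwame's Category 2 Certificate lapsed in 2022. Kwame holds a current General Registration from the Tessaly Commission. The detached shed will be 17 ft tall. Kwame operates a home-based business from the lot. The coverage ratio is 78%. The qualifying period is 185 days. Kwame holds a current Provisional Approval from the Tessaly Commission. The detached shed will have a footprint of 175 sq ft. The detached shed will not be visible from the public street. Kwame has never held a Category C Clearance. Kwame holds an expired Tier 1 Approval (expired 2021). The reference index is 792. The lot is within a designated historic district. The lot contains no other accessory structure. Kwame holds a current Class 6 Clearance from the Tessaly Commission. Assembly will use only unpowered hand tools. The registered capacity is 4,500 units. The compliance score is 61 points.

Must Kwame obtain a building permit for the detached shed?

Exception (a) requires that the structure's height is below 16 ft; but the structure's height is 17 ft, not below 16 ft, so (a) is unavailable.
Exception (b) fails — no current Tier 1 Approval is held.
Exception (c) is satisfied on its face — a current Class 6 Clearance is held; assembly uses only hand tools. Turning to paragraph (h): (h) operates against (c): a home-based business operates on the lot. So (c) is unavailable.
Exception (d): the lot has no other accessory structure; the coverage ratio is 78%, less than the 80% limit — every condition holds. As to paragraphs (i)–(n): (i) would limit (d) — the lot is in a historic district — but (j) sets (i) aside: (j) is engaged — a current General Registration is held. (k) operates (a current Provisional Approval is held), but yields to (l): (l) operates against (k): the qualifying period is 185 days, less than the 195 days limit. (m) would limit (l) — the reference index is 792, under the 881 limit — but (n) sets (m) aside: (n) operates against (m): the registered capacity is 4,500 units, under the 4,640 units limit. So (d) applies.

No — exception (d) applies; Kwame does not need a building permit.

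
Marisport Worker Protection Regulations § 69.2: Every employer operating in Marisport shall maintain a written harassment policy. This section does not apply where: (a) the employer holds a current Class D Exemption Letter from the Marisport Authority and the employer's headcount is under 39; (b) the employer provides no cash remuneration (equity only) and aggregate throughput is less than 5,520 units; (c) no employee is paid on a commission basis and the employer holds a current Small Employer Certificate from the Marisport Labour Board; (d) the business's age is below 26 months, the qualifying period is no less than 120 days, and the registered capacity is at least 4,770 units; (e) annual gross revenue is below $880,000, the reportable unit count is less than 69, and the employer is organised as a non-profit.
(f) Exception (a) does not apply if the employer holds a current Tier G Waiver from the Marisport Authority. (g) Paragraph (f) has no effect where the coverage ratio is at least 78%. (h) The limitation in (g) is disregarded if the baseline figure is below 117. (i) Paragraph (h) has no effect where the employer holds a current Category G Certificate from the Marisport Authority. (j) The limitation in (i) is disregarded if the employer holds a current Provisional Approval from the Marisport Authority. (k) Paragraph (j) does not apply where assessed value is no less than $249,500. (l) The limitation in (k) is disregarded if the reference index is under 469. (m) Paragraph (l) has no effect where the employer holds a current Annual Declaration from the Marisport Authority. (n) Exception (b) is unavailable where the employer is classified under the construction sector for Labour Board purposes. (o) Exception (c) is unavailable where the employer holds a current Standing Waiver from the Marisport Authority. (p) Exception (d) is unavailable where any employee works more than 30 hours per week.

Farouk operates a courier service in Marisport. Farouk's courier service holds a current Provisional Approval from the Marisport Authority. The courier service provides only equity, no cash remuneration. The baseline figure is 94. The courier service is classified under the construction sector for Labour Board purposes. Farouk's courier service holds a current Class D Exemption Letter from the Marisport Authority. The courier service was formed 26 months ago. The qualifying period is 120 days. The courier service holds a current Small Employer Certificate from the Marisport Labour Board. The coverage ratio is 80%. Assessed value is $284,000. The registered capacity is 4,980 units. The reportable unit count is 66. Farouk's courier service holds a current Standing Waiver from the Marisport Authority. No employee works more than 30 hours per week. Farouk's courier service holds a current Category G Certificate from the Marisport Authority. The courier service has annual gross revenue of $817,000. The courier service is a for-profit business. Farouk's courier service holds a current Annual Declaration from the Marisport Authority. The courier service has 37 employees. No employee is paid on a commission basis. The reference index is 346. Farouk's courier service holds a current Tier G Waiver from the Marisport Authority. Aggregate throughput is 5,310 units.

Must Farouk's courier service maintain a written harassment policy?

No — exception (a) applies; Farouk's courier service is not required to maintain a written harassment policy.

Exception (a)'s conditions are all satisfied: a current Class D Exemption Letter is held; the employer's headcount is 37, under the 39 limit. Considering the limiting provisions: (f) would limit (a) — a current Tier G Waiver is held — but (g) sets (f) aside: (g) is triggered — the coverage ratio is 80%, meeting the 78% threshold. (h) is triggered (the baseline figure is 94, below the 117 limit), but yields to (i): (i) operates against (h): a current Category G Certificate is held. (j) is engaged (a current Provisional Approval is held), but yields to (k): (k) is triggered — assessed value is $284,000, meeting the $249,500 threshold. (l) applies (the reference index is 346, under the 469 limit), but is overridden by (m): (m) operates against (l): a current Annual Declaration is held. (a) remains available.
All of (b)'s requirements are met (remuneration is equity-only; aggregate throughput is 5,310 units, less than the 5,520 units limit). However, paragraph (n) must be considered: (n) is engaged — the courier service is classified under the construction sector. Exception (b) does not apply.
All of (c)'s requirements are met (no employee is paid on commission; a current Small Employer Certificate is held). But applying paragraph (o): (o) operates against (c): a current Standing Waiver is held. So (c) is unavailable.
Exception (d) requires that the business's age is below 26 months; but the business's age is 26 months, not below 26 months, so (d) is unavailable.
Exception (e) does not apply: the employer is for-profit.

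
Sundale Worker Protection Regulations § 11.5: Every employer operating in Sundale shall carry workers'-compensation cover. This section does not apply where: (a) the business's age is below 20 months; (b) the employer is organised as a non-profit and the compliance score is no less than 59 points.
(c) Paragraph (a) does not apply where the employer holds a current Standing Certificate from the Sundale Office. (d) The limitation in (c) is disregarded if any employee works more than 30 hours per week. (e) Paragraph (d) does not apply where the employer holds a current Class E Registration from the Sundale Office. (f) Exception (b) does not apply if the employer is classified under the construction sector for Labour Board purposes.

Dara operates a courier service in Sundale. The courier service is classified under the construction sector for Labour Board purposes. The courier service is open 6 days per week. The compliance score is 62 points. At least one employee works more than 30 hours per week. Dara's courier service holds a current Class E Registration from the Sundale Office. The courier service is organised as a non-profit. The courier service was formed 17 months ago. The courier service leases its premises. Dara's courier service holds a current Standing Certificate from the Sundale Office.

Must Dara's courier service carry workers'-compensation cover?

Yes — Dara's courier service must carry workers'-compensation cover.

Exception (a)'s conditions are all satisfied: the business's age is 17 months, below the 20 months limit. However, paragraphs (c)–(e) must be considered: (c) operates against (a): a current Standing Certificate is held. (d) operates (at least one employee exceeds 30 hours/week), but yields to (e): (e) is engaged — a current Class E Registration is held. (a) is therefore removed.
Exception (b) is satisfied on its face — the employer is a non-profit; the compliance score is 62 points, meeting the 59 points threshold. Turning to paragraph (f): (f) operates against (b): the courier service is classified under the construction sector. Exception (b) does not apply.
Every exception is unavailable, so the rule governs.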